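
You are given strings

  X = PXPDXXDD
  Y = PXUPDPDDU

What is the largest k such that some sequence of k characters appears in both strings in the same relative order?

Taking P at X[1]=Y[1]; then X at X[2]=Y[2]; then P at X[3]=Y[4]; then D at X[4]=Y[5]; then D at X[7]=Y[7]; then D at X[8]=Y[8] gives a common subsequence of length 6. Since dp[8][9] = 6, nothing longer is possible.

6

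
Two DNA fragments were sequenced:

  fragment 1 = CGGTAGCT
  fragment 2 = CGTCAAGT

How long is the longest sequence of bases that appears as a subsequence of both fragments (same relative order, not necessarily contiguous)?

6

Taking C [1,1]; then G [3,2]; then T [4,3]; then A [5,6]; then G [6,7]; then T [8,8] gives a common subsequence of length 6. Since dp[8][8] = 6, nothing longer is possible.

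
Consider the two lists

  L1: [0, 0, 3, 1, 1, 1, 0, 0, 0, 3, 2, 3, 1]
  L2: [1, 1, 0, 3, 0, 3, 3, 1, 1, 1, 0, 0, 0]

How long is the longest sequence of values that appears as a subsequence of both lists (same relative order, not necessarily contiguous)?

Pick 0 at L1[1]=L2[3], 0 at L1[2]=L2[5], 3 at L1[3]=L2[7], 1 at L1[4]=L2[8], 1 at L1[5]=L2[9], 1 at L1[6]=L2[10], 0 at L1[7]=L2[11], 0 at L1[8]=L2[12], 0 at L1[9]=L2[13]; all 9 values appear in both, in order. The LCS DP gives dp[13][13] = 9, so this is optimal.

9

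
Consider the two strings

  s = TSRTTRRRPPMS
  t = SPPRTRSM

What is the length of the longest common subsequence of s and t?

5

Match S (s #2, t #1) → R (s #3, t #4) → T (s #5, t #5) → R (s #6, t #6) → M (s #11, t #8) — 5 characters in the same relative order in both. dp[12][8] = 5 confirms this is the maximum.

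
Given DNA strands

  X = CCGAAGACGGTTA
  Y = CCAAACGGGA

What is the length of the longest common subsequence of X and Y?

Taking C (X #1, Y #1), then C (X #2, Y #2), then A (X #4, Y #3), then A (X #5, Y #4), then A (X #7, Y #5), then C (X #8, Y #6), then G (X #9, Y #8), then G (X #10, Y #9), then A (X #13, Y #10) gives a common subsequence of length 9. dp[13][10] = 9 confirms this is the maximum.

9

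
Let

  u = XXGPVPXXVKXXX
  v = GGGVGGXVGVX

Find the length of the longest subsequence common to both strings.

One common subsequence of length 5: G at u[3]=v[3], V at u[5]=v[4], X at u[7]=v[7], V at u[9]=v[10], X at u[13]=v[11]. dp[13][11] = 5 confirms this is the maximum.

5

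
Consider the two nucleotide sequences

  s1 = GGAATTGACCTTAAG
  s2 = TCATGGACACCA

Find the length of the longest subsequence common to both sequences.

Pick G (s1 #1, s2 #5), then G (s1 #2, s2 #6), then A (s1 #3, s2 #7), then A (s1 #8, s2 #9), then C (s1 #9, s2 #10), then C (s1 #10, s2 #11), then A (s1 #14, s2 #12); all 7 bases appear in both, in order. Since dp[15][12] = 7, nothing longer is possible.

7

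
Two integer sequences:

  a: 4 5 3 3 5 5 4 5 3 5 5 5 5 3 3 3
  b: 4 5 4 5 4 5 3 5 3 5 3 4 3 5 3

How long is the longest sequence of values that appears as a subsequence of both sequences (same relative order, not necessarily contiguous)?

11

Pick 4 at a[1]=b[1]; then 5 at a[2]=b[2]; then 5 at a[6]=b[4]; then 4 at a[7]=b[5]; then 5 at a[8]=b[6]; then 3 at a[9]=b[7]; then 5 at a[10]=b[8]; then 5 at a[13]=b[10]; then 3 at a[14]=b[11]; then 3 at a[15]=b[13]; then 3 at a[16]=b[15]; all 11 values appear in both, in order. dp[16][15] = 11 confirms this is the maximum.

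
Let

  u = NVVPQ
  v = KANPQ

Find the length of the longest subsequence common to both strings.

3

Match N at u[1]=v[3]; then P at u[4]=v[4]; then Q at u[5]=v[5] — 3 characters in the same relative order in both. Since dp[5][5] = 3, nothing longer is possible.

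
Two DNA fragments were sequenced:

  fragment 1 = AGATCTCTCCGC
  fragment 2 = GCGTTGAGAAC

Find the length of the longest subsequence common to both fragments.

6

Let dp[i][j] be the LCS length of the first i bases of fragment 1 and the first j bases of fragment 2. dp[i][j] = dp[i-1][j-1]+1 when the i-th and j-th bases match, else max(dp[i-1][j], dp[i][j-1]).
    ·  G  C  G  T  T  G  A  G  A  A  C
 ·  0  0  0  0  0  0  0  0  0  0  0  0
 A  0  0  0  0  0  0  0  1  1  1  1  1
 G  0  1  1  1  1  1  1  1  2  2  2  2
 A  0  1  1  1  1  1  1  2  2  3  3  3
 T  0  1  1  1  2  2  2  2  2  3  3  3
 C  0  1  2  2  2  2  2  2  2  3  3  4
 T  0  1  2  2  3  3  3  3  3  3  3  4
 C  0  1  2  2  3  3  3  3  3  3  3  4
 T  0  1  2  2  3  4  4  4  4  4  4  4
 C  0  1  2  2  3  4  4  4  4  4  4  5
 C  0  1  2  2  3  4  4  4  4  4  4  5
 G  0  1  2  3  3  4  5  5  5  5  5  5
 C  0  1  2  3  3  4  5  5  5  5  5  6
dp[12][11] = 6. One LCS (by backtracking along matches): GCTTGC.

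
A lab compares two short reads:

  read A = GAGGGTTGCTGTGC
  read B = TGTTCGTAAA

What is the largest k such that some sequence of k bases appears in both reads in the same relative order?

Match G [5,2] → T [6,3] → T [7,4] → C [9,5] → G [11,6] → T [12,7] — 6 bases in the same relative order in both, and the DP table's final entry dp[14][10] is also 6, so no common subsequence is longer.

6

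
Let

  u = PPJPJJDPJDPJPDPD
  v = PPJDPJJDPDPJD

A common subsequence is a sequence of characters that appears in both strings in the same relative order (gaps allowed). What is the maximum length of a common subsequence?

Taking P (u #1, v #1) → P (u #2, v #2) → J (u #3, v #3) → P (u #4, v #5) → J (u #5, v #6) → J (u #6, v #7) → D (u #7, v #8) → P (u #8, v #9) → D (u #10, v #10) → P (u #11, v #11) → J (u #12, v #12) → D (u #16, v #13) gives a common subsequence of length 12. dp[16][13] = 12 confirms this is the maximum.

12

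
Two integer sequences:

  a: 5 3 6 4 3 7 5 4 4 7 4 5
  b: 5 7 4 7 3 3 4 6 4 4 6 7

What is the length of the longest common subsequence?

6

Pick 5 (a #1, b #1); then 3 (a #2, b #6); then 6 (a #3, b #8); then 4 (a #4, b #9); then 4 (a #8, b #10); then 7 (a #10, b #12); all 6 values appear in both, in order, and the DP table's final entry dp[12][12] is also 6, so no common subsequence is longer.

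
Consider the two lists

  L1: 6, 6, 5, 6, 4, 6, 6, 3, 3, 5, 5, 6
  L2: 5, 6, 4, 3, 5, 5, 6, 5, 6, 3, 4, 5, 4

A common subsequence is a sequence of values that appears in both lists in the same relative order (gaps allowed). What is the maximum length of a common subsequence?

Match 5 [3,1], 6 [4,2], 4 [5,3], 6 [6,7], 6 [7,9], 3 [8,10], 5 [10,12] — 7 values in the same relative order in both. Since dp[12][13] = 7, nothing longer is possible.

7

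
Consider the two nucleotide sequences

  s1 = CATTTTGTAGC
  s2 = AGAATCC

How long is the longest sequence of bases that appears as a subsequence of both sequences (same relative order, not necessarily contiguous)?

One common subsequence of length 4: A [2,1]; then G [7,2]; then T [8,5]; then C [11,7]. The LCS DP gives dp[11][7] = 4, so this is optimal.

4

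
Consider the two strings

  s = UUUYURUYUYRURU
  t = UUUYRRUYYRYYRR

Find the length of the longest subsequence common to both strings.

10

Pick U at s[1]=t[1]; then U at s[2]=t[2]; then U at s[3]=t[3]; then Y at s[4]=t[4]; then U at s[5]=t[7]; then R at s[6]=t[10]; then Y at s[8]=t[11]; then Y at s[10]=t[12]; then R at s[11]=t[13]; then R at s[13]=t[14]; all 10 characters appear in both, in order. Since dp[14][14] = 10, nothing longer is possible.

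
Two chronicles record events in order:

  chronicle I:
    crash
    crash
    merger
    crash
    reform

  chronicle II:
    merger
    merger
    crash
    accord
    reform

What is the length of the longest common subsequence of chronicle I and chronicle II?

Taking merger (chronicle I #3, chronicle II #2), then crash (chronicle I #4, chronicle II #3), then reform (chronicle I #5, chronicle II #5) gives a common subsequence of length 3, and the DP table's final entry dp[5][5] is also 3, so no common subsequence is longer.

3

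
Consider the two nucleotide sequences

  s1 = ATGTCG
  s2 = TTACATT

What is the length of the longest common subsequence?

Let dp[i][j] be the LCS length of the first i bases of s1 and the first j bases of s2. dp[i][j] = dp[i-1][j-1]+1 when the i-th and j-th bases match, else max(dp[i-1][j], dp[i][j-1]).
    ·  T  T  A  C  A  T  T
 ·  0  0  0  0  0  0  0  0
 A  0  0  0  1  1  1  1  1
 T  0  1  1  1  1  1  2  2
 G  0  1  1  1  1  1  2  2
 T  0  1  2  2  2  2  2  3
 C  0  1  2  2  3  3  3  3
 G  0  1  2  2  3  3  3  3
dp[6][7] = 3. One LCS (by backtracking along matches): ATT.

3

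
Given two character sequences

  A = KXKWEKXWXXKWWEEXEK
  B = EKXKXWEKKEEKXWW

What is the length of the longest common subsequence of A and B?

One common subsequence of length 10: K at A[1]=B[2], X at A[2]=B[3], K at A[3]=B[4], W at A[4]=B[6], E at A[5]=B[7], K at A[6]=B[8], K at A[11]=B[9], E at A[14]=B[10], E at A[15]=B[11], X at A[16]=B[13]. The LCS DP gives dp[18][15] = 10, so this is optimal.

10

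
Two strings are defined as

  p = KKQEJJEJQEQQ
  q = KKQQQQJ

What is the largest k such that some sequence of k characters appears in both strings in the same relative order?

6

Let dp[i][j] be the LCS length of the first i characters of p and the first j characters of q. dp[i][j] = dp[i-1][j-1]+1 when the i-th and j-th characters match, else max(dp[i-1][j], dp[i][j-1]).
    ·  K  K  Q  Q  Q  Q  J
 ·  0  0  0  0  0  0  0  0
 K  0  1  1  1  1  1  1  1
 K  0  1  2  2  2  2  2  2
 Q  0  1  2  3  3  3  3  3
 E  0  1  2  3  3  3  3  3
 J  0  1  2  3  3  3  3  4
 J  0  1  2  3  3  3  3  4
 E  0  1  2  3  3  3  3  4
 J  0  1  2  3  3  3  3  4
 Q  0  1  2  3  4  4  4  4
 E  0  1  2  3  4  4  4  4
 Q  0  1  2  3  4  5  5  5
 Q  0  1  2  3  4  5  6  6
dp[12][7] = 6. One LCS (by backtracking along matches): KKQQQQ.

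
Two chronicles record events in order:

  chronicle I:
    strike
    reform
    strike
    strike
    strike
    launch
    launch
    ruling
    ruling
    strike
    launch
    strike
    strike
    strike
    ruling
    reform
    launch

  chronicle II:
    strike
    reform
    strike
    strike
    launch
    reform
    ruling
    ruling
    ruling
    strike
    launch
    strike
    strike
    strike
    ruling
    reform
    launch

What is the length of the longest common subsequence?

15

One common subsequence of length 15: strike at chronicle I[1]=chronicle II[1], reform at chronicle I[2]=chronicle II[2], strike at chronicle I[4]=chronicle II[3], strike at chronicle I[5]=chronicle II[4], launch at chronicle I[6]=chronicle II[5], ruling at chronicle I[8]=chronicle II[8], ruling at chronicle I[9]=chronicle II[9], strike at chronicle I[10]=chronicle II[10], launch at chronicle I[11]=chronicle II[11], strike at chronicle I[12]=chronicle II[12], strike at chronicle I[13]=chronicle II[13], strike at chronicle I[14]=chronicle II[14], ruling at chronicle I[15]=chronicle II[15], reform at chronicle I[16]=chronicle II[16], launch at chronicle I[17]=chronicle II[17]. Since dp[17][17] = 15, nothing longer is possible.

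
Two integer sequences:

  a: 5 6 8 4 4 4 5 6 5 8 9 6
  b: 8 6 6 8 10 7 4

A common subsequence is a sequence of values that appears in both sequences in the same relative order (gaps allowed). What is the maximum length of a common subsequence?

Match 6 [2,3], 8 [3,4], 4 [6,7] — 3 values in the same relative order in both. dp[12][7] = 3 confirms this is the maximum.

3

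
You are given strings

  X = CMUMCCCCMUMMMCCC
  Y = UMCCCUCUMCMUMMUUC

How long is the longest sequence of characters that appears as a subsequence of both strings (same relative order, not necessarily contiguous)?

Taking U at X[3]=Y[1], M at X[4]=Y[2], C at X[5]=Y[4], C at X[6]=Y[5], C at X[7]=Y[7], C at X[8]=Y[10], M at X[9]=Y[11], U at X[10]=Y[12], M at X[11]=Y[13], M at X[12]=Y[14], C at X[16]=Y[17] gives a common subsequence of length 11, and the DP table's final entry dp[16][17] is also 11, so no common subsequence is longer.

11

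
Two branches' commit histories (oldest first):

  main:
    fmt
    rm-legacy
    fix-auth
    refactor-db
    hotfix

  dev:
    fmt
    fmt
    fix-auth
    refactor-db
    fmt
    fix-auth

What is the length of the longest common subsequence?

3

Pick fmt at main[1]=dev[2], fix-auth at main[3]=dev[3], refactor-db at main[4]=dev[4]; all 3 commits appear in both, in order. Since dp[5][6] = 3, nothing longer is possible.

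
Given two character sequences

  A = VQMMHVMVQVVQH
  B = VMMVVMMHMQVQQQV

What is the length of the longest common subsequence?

8

Taking V [1,5]; then M [3,6]; then M [4,7]; then H [5,8]; then M [7,9]; then V [8,11]; then Q [9,14]; then V [11,15] gives a common subsequence of length 8. dp[13][15] = 8 confirms this is the maximum.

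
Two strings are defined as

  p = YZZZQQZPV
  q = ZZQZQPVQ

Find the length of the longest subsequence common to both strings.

Match Z [2,1], then Z [3,2], then Z [4,4], then Q [6,5], then P [8,6], then V [9,7] — 6 characters in the same relative order in both. The LCS DP gives dp[9][8] = 6, so this is optimal.

6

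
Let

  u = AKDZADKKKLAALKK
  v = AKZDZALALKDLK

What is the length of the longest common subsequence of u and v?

10

Pick A (u #1, v #1), K (u #2, v #2), D (u #3, v #4), Z (u #4, v #5), A (u #5, v #6), L (u #10, v #7), A (u #12, v #8), L (u #13, v #9), K (u #14, v #10), K (u #15, v #13); all 10 characters appear in both, in order. The LCS DP gives dp[15][13] = 10, so this is optimal.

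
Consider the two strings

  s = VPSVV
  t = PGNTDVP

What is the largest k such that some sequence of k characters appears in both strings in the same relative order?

Let dp[i][j] be the LCS length of the first i characters of s and the first j characters of t. dp[i][j] = dp[i-1][j-1]+1 when the i-th and j-th characters match, else max(dp[i-1][j], dp[i][j-1]).
    ·  P  G  N  T  D  V  P
 ·  0  0  0  0  0  0  0  0
 V  0  0  0  0  0  0  1  1
 P  0  1  1  1  1  1  1  2
 S  0  1  1  1  1  1  1  2
 V  0  1  1  1  1  1  2  2
 V  0  1  1  1  1  1  2  2
dp[5][7] = 2. One LCS (by backtracking along matches): VP.

2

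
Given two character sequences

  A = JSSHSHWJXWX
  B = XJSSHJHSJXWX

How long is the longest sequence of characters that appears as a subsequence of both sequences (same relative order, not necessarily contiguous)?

9

Let dp[i][j] be the LCS length of the first i characters of A and the first j characters of B. dp[i][j] = dp[i-1][j-1]+1 when the i-th and j-th characters match, else max(dp[i-1][j], dp[i][j-1]).
    ·  X  J  S  S  H  J  H  S  J  X  W  X
 ·  0  0  0  0  0  0  0  0  0  0  0  0  0
 J  0  0  1  1  1  1  1  1  1  1  1  1  1
 S  0  0  1  2  2  2  2  2  2  2  2  2  2
 S  0  0  1  2  3  3  3  3  3  3  3  3  3
 H  0  0  1  2  3  4  4  4  4  4  4  4  4
 S  0  0  1  2  3  4  4  4  5  5  5  5  5
 H  0  0  1  2  3  4  4  5  5  5  5  5  5
 W  0  0  1  2  3  4  4  5  5  5  5  6  6
 J  0  0  1  2  3  4  5  5  5  6  6  6  6
 X  0  1  1  2  3  4  5  5  5  6  7  7  7
 W  0  1  1  2  3  4  5  5  5  6  7  8  8
 X  0  1  1  2  3  4  5  5  5  6  7  8  9
dp[11][12] = 9. One LCS (by backtracking along matches): JSSHSJXWX.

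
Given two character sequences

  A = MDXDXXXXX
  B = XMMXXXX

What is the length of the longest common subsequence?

Pick M [1,3]; then X [6,4]; then X [7,5]; then X [8,6]; then X [9,7]; all 5 characters appear in both, in order, and the DP table's final entry dp[9][7] is also 5, so no common subsequence is longer.

5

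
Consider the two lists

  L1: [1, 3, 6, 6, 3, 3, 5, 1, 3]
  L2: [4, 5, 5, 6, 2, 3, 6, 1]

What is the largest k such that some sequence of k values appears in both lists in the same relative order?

Pick 3 [2,6], 6 [4,7], 1 [8,8]; all 3 values appear in both, in order. The LCS DP gives dp[9][8] = 3, so this is optimal.

3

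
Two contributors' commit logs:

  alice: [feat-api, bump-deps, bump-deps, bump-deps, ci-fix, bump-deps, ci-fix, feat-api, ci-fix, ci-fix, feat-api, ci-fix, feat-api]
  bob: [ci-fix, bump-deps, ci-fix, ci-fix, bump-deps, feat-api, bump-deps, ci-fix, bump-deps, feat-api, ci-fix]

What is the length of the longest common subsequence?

Taking bump-deps at alice[2]=bob[2], then bump-deps at alice[3]=bob[5], then bump-deps at alice[4]=bob[7], then ci-fix at alice[5]=bob[8], then bump-deps at alice[6]=bob[9], then feat-api at alice[11]=bob[10], then ci-fix at alice[12]=bob[11] gives a common subsequence of length 7. The LCS DP gives dp[13][11] = 7, so this is optimal.

7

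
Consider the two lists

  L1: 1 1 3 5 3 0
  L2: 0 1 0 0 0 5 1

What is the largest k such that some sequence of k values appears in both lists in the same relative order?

Pick 1 at L1[1]=L2[2] → 1 at L1[2]=L2[7]; all 2 values appear in both, in order. Since dp[6][7] = 2, nothing longer is possible.

2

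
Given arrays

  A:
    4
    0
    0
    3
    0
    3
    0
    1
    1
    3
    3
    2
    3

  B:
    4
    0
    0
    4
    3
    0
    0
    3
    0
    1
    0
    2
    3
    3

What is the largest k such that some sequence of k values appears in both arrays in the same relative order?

Match 4 (A #1, B #1); then 0 (A #2, B #2); then 0 (A #3, B #3); then 3 (A #4, B #5); then 0 (A #5, B #7); then 3 (A #6, B #8); then 0 (A #7, B #9); then 1 (A #8, B #10); then 3 (A #11, B #13); then 3 (A #13, B #14) — 10 values in the same relative order in both. The LCS DP gives dp[13][14] = 10, so this is optimal.

10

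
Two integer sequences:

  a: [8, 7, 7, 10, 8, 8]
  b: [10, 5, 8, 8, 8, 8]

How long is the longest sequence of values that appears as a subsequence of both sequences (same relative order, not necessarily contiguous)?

3

One common subsequence of length 3: 8 at a[1]=b[4], then 8 at a[5]=b[5], then 8 at a[6]=b[6]. dp[6][6] = 3 confirms this is the maximum.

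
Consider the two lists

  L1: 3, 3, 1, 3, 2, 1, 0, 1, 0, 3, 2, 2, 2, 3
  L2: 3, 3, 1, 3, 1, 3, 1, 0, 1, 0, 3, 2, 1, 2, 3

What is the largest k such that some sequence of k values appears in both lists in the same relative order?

12

Taking 3 (L1 #1, L2 #2), 3 (L1 #2, L2 #4), 1 (L1 #3, L2 #5), 3 (L1 #4, L2 #6), 1 (L1 #6, L2 #7), 0 (L1 #7, L2 #8), 1 (L1 #8, L2 #9), 0 (L1 #9, L2 #10), 3 (L1 #10, L2 #11), 2 (L1 #11, L2 #12), 2 (L1 #13, L2 #14), 3 (L1 #14, L2 #15) gives a common subsequence of length 12. dp[14][15] = 12 confirms this is the maximum.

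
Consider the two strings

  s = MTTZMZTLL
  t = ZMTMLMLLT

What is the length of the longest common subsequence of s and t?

Let dp[i][j] be the LCS length of the first i characters of s and the first j characters of t. dp[i][j] = dp[i-1][j-1]+1 when the i-th and j-th characters match, else max(dp[i-1][j], dp[i][j-1]).
    ·  Z  M  T  M  L  M  L  L  T
 ·  0  0  0  0  0  0  0  0  0  0
 M  0  0  1  1  1  1  1  1  1  1
 T  0  0  1  2  2  2  2  2  2  2
 T  0  0  1  2  2  2  2  2  2  3
 Z  0  1  1  2  2  2  2  2  2  3
 M  0  1  2  2  3  3  3  3  3  3
 Z  0  1  2  2  3  3  3  3  3  3
 T  0  1  2  3  3  3  3  3  3  4
 L  0  1  2  3  3  4  4  4  4  4
 L  0  1  2  3  3  4  4  5  5  5
dp[9][9] = 5. One LCS (by backtracking along matches): MTMLL.

5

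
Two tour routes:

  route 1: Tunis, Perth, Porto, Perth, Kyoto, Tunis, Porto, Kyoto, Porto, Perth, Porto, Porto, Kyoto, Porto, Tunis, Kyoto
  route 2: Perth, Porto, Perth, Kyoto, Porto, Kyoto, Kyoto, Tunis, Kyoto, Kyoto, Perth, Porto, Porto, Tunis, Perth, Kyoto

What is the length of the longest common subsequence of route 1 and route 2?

11

Pick Perth at route 1[2]=route 2[1] → Porto at route 1[3]=route 2[2] → Perth at route 1[4]=route 2[3] → Kyoto at route 1[5]=route 2[7] → Tunis at route 1[6]=route 2[8] → Kyoto at route 1[8]=route 2[10] → Perth at route 1[10]=route 2[11] → Porto at route 1[12]=route 2[12] → Porto at route 1[14]=route 2[13] → Tunis at route 1[15]=route 2[14] → Kyoto at route 1[16]=route 2[16]; all 11 stops appear in both, in order. dp[16][16] = 11 confirms this is the maximum.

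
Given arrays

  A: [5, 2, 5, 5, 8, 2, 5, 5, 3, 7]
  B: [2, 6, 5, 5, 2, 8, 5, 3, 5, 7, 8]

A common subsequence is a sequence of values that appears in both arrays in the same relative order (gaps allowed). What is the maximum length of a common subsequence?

Let dp[i][j] be the LCS length of the first i values of A and the first j values of B. dp[i][j] = dp[i-1][j-1]+1 when the i-th and j-th values match, else max(dp[i-1][j], dp[i][j-1]).
    ·  2  6  5  5  2  8  5  3  5  7  8
 ·  0  0  0  0  0  0  0  0  0  0  0  0
 5  0  0  0  1  1  1  1  1  1  1  1  1
 2  0  1  1  1  1  2  2  2  2  2  2  2
 5  0  1  1  2  2  2  2  3  3  3  3  3
 5  0  1  1  2  3  3  3  3  3  4  4  4
 8  0  1  1  2  3  3  4  4  4  4  4  5
 2  0  1  1  2  3  4  4  4  4  4  4  5
 5  0  1  1  2  3  4  4  5  5  5  5  5
 5  0  1  1  2  3  4  4  5  5  6  6  6
 3  0  1  1  2  3  4  4  5  6  6  6  6
 7  0  1  1  2  3  4  4  5  6  6  7  7
dp[10][11] = 7. One LCS (by backtracking along matches): 2, 5, 5, 8, 5, 5, 7.

7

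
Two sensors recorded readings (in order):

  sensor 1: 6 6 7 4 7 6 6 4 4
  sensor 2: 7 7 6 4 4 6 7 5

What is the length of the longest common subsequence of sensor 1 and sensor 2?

5

Let dp[i][j] be the LCS length of the first i values of sensor 1 and the first j values of sensor 2. dp[i][j] = dp[i-1][j-1]+1 when the i-th and j-th values match, else max(dp[i-1][j], dp[i][j-1]).
    ·  7  7  6  4  4  6  7  5
 ·  0  0  0  0  0  0  0  0  0
 6  0  0  0  1  1  1  1  1  1
 6  0  0  0  1  1  1  2  2  2
 7  0  1  1  1  1  1  2  3  3
 4  0  1  1  1  2  2  2  3  3
 7  0  1  2  2  2  2  2  3  3
 6  0  1  2  3  3  3  3  3  3
 6  0  1  2  3  3  3  4  4  4
 4  0  1  2  3  4  4  4  4  4
 4  0  1  2  3  4  5  5  5  5
dp[9][8] = 5. One LCS (by backtracking along matches): 7, 7, 6, 4, 4.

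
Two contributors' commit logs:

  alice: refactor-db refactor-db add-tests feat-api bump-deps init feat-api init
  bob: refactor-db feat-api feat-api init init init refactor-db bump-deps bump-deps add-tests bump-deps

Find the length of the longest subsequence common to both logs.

Taking refactor-db (alice #1, bob #1), then refactor-db (alice #2, bob #7), then add-tests (alice #3, bob #10), then bump-deps (alice #5, bob #11) gives a common subsequence of length 4. dp[8][11] = 4 confirms this is the maximum.

4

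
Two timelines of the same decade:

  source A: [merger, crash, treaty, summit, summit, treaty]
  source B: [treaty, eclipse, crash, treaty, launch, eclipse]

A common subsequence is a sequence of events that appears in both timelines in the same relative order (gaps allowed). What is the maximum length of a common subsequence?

Taking crash (source A #2, source B #3) → treaty (source A #3, source B #4) gives a common subsequence of length 2. Since dp[6][6] = 2, nothing longer is possible.

2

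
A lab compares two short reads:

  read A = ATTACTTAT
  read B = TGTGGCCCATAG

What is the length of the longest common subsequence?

Taking T (read A #2, read B #1) → T (read A #3, read B #3) → A (read A #4, read B #9) → T (read A #7, read B #10) → A (read A #8, read B #11) gives a common subsequence of length 5. Since dp[9][12] = 5, nothing longer is possible.

5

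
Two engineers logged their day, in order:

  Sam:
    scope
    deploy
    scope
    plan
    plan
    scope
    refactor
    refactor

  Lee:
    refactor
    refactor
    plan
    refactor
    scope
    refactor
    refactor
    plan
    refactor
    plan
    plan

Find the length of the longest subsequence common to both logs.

One common subsequence of length 4: plan at Sam[4]=Lee[3], scope at Sam[6]=Lee[5], refactor at Sam[7]=Lee[7], refactor at Sam[8]=Lee[9]. The LCS DP gives dp[8][11] = 4, so this is optimal.

4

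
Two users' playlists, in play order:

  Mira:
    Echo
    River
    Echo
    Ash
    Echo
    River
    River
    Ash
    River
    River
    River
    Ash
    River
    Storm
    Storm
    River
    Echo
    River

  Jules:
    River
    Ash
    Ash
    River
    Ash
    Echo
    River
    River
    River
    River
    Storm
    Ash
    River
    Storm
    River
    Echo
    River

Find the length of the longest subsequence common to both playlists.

13

One common subsequence of length 13: River (Mira #2, Jules #4), Ash (Mira #4, Jules #5), Echo (Mira #5, Jules #6), River (Mira #6, Jules #7), River (Mira #7, Jules #8), River (Mira #9, Jules #9), River (Mira #10, Jules #10), Ash (Mira #12, Jules #12), River (Mira #13, Jules #13), Storm (Mira #15, Jules #14), River (Mira #16, Jules #15), Echo (Mira #17, Jules #16), River (Mira #18, Jules #17). Since dp[18][17] = 13, nothing longer is possible.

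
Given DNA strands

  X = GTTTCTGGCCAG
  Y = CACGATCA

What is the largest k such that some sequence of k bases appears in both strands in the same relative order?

One common subsequence of length 4: G (X #1, Y #4), then T (X #6, Y #6), then C (X #10, Y #7), then A (X #11, Y #8). dp[12][8] = 4 confirms this is the maximum.

4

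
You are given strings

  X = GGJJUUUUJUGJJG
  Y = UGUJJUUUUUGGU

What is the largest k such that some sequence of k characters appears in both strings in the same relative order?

10

One common subsequence of length 10: G at X[1]=Y[2] → J at X[3]=Y[4] → J at X[4]=Y[5] → U at X[5]=Y[6] → U at X[6]=Y[7] → U at X[7]=Y[8] → U at X[8]=Y[9] → U at X[10]=Y[10] → G at X[11]=Y[11] → G at X[14]=Y[12]. dp[14][13] = 10 confirms this is the maximum.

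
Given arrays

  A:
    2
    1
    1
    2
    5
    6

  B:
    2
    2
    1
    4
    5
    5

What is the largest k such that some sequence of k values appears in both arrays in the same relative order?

Let dp[i][j] be the LCS length of the first i values of A and the first j values of B. dp[i][j] = dp[i-1][j-1]+1 when the i-th and j-th values match, else max(dp[i-1][j], dp[i][j-1]).
    ·  2  2  1  4  5  5
 ·  0  0  0  0  0  0  0
 2  0  1  1  1  1  1  1
 1  0  1  1  2  2  2  2
 1  0  1  1  2  2  2  2
 2  0  1  2  2  2  2  2
 5  0  1  2  2  2  3  3
 6  0  1  2  2  2  3  3
dp[6][6] = 3. One LCS (by backtracking along matches): 2, 1, 5.

3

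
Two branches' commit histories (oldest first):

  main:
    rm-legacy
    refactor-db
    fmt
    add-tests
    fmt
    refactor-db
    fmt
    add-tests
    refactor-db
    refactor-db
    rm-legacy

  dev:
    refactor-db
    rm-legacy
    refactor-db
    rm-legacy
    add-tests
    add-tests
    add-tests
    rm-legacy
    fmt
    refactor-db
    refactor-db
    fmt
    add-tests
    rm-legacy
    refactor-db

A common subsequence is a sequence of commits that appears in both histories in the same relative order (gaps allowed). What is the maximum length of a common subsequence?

8

Pick rm-legacy at main[1]=dev[2], then refactor-db at main[2]=dev[3], then add-tests at main[4]=dev[7], then fmt at main[5]=dev[9], then refactor-db at main[6]=dev[11], then fmt at main[7]=dev[12], then add-tests at main[8]=dev[13], then refactor-db at main[10]=dev[15]; all 8 commits appear in both, in order. dp[11][15] = 8 confirms this is the maximum.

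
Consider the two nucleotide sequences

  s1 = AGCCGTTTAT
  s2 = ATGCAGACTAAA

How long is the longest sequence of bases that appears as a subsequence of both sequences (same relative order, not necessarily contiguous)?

6

Let dp[i][j] be the LCS length of the first i bases of s1 and the first j bases of s2. dp[i][j] = dp[i-1][j-1]+1 when the i-th and j-th bases match, else max(dp[i-1][j], dp[i][j-1]).
    ·  A  T  G  C  A  G  A  C  T  A  A  A
 ·  0  0  0  0  0  0  0  0  0  0  0  0  0
 A  0  1  1  1  1  1  1  1  1  1  1  1  1
 G  0  1  1  2  2  2  2  2  2  2  2  2  2
 C  0  1  1  2  3  3  3  3  3  3  3  3  3
 C  0  1  1  2  3  3  3  3  4  4  4  4  4
 G  0  1  1  2  3  3  4  4  4  4  4  4  4
 T  0  1  2  2  3  3  4  4  4  5  5  5  5
 T  0  1  2  2  3  3  4  4  4  5  5  5  5
 T  0  1  2  2  3  3  4  4  4  5  5  5  5
 A  0  1  2  2  3  4  4  5  5  5  6  6  6
 T  0  1  2  2  3  4  4  5  5  6  6  6  6
dp[10][12] = 6. One LCS (by backtracking along matches): AGCCTA.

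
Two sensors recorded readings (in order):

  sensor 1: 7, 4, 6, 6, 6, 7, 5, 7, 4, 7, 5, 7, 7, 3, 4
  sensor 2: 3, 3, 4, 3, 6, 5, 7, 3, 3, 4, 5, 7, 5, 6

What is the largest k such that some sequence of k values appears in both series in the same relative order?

Match 4 at sensor 1[2]=sensor 2[3], then 6 at sensor 1[5]=sensor 2[5], then 5 at sensor 1[7]=sensor 2[6], then 7 at sensor 1[8]=sensor 2[7], then 4 at sensor 1[9]=sensor 2[10], then 7 at sensor 1[10]=sensor 2[12], then 5 at sensor 1[11]=sensor 2[13] — 7 values in the same relative order in both. Since dp[15][14] = 7, nothing longer is possible.

7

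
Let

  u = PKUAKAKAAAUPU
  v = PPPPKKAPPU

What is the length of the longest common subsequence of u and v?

Match P at u[1]=v[4] → K at u[2]=v[5] → K at u[5]=v[6] → A at u[6]=v[7] → P at u[12]=v[9] → U at u[13]=v[10] — 6 characters in the same relative order in both. Since dp[13][10] = 6, nothing longer is possible.

6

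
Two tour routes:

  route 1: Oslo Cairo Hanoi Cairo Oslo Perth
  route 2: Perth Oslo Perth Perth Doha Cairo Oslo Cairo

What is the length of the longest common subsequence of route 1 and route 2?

Match Oslo at route 1[1]=route 2[2], then Cairo at route 1[2]=route 2[6], then Cairo at route 1[4]=route 2[8] — 3 stops in the same relative order in both. The LCS DP gives dp[6][8] = 3, so this is optimal.

3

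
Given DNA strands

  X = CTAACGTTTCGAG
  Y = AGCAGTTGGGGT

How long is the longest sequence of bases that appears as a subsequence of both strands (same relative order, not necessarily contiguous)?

Match C [1,3], then A [4,4], then G [6,5], then T [7,6], then T [8,7], then G [11,10], then G [13,11] — 7 bases in the same relative order in both. The LCS DP gives dp[13][12] = 7, so this is optimal.

7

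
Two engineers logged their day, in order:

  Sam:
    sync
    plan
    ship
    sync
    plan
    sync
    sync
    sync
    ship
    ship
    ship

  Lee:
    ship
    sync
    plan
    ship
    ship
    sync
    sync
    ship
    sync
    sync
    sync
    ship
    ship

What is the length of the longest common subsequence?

9

Match sync [1,2], plan [2,3], ship [3,5], sync [4,7], sync [6,9], sync [7,10], sync [8,11], ship [10,12], ship [11,13] — 9 tasks in the same relative order in both. The LCS DP gives dp[11][13] = 9, so this is optimal.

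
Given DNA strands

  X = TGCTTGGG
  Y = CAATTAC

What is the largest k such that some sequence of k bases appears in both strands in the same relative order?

3

Taking C at X[3]=Y[1]; then T at X[4]=Y[4]; then T at X[5]=Y[5] gives a common subsequence of length 3. The LCS DP gives dp[8][7] = 3, so this is optimal.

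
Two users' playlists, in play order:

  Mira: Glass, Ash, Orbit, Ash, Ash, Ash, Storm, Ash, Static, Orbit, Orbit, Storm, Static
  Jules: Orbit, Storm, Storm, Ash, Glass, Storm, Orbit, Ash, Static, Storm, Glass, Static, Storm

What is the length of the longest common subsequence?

7

Taking Orbit (Mira #3, Jules #1), then Ash (Mira #4, Jules #4), then Storm (Mira #7, Jules #6), then Ash (Mira #8, Jules #8), then Static (Mira #9, Jules #9), then Storm (Mira #12, Jules #10), then Static (Mira #13, Jules #12) gives a common subsequence of length 7. Since dp[13][13] = 7, nothing longer is possible.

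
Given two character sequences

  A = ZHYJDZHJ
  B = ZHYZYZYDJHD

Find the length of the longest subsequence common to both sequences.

One common subsequence of length 5: Z at A[1]=B[1], H at A[2]=B[2], Y at A[3]=B[7], J at A[4]=B[9], D at A[5]=B[11]. dp[8][11] = 5 confirms this is the maximum.

5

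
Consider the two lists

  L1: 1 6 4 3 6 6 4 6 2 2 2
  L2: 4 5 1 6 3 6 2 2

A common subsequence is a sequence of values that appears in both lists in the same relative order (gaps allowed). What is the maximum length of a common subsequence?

6

Let dp[i][j] be the LCS length of the first i values of L1 and the first j values of L2. dp[i][j] = dp[i-1][j-1]+1 when the i-th and j-th values match, else max(dp[i-1][j], dp[i][j-1]).
    ·  4  5  1  6  3  6  2  2
 ·  0  0  0  0  0  0  0  0  0
 1  0  0  0  1  1  1  1  1  1
 6  0  0  0  1  2  2  2  2  2
 4  0  1  1  1  2  2  2  2  2
 3  0  1  1  1  2  3  3  3  3
 6  0  1  1  1  2  3  4  4  4
 6  0  1  1  1  2  3  4  4  4
 4  0  1  1  1  2  3  4  4  4
 6  0  1  1  1  2  3  4  4  4
 2  0  1  1  1  2  3  4  5  5
 2  0  1  1  1  2  3  4  5  6
 2  0  1  1  1  2  3  4  5  6
dp[11][8] = 6. One LCS (by backtracking along matches): 1, 6, 3, 6, 2, 2.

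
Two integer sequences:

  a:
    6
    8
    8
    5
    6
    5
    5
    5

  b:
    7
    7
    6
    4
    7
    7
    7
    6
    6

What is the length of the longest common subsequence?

Pick 6 at a[1]=b[8] → 6 at a[5]=b[9]; all 2 values appear in both, in order. Since dp[8][9] = 2, nothing longer is possible.

2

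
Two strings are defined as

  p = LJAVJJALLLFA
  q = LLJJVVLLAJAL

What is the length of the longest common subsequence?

6

Taking L [1,2], then J [2,4], then A [3,9], then J [6,10], then A [7,11], then L [10,12] gives a common subsequence of length 6. Since dp[12][12] = 6, nothing longer is possible.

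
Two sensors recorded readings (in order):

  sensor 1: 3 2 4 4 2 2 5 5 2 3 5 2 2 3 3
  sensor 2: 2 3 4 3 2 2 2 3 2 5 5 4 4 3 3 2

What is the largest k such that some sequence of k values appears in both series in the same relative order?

9

Pick 3 (sensor 1 #1, sensor 2 #2), 4 (sensor 1 #3, sensor 2 #3), 2 (sensor 1 #5, sensor 2 #5), 2 (sensor 1 #6, sensor 2 #6), 2 (sensor 1 #9, sensor 2 #7), 3 (sensor 1 #10, sensor 2 #8), 5 (sensor 1 #11, sensor 2 #11), 3 (sensor 1 #14, sensor 2 #14), 3 (sensor 1 #15, sensor 2 #15); all 9 values appear in both, in order. Since dp[15][16] = 9, nothing longer is possible.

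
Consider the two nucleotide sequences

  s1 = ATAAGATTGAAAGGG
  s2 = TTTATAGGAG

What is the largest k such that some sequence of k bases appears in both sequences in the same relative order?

8

Match T (s1 #2, s2 #1), then T (s1 #7, s2 #2), then T (s1 #8, s2 #3), then A (s1 #10, s2 #4), then A (s1 #12, s2 #6), then G (s1 #13, s2 #7), then G (s1 #14, s2 #8), then G (s1 #15, s2 #10) — 8 bases in the same relative order in both. The LCS DP gives dp[15][10] = 8, so this is optimal.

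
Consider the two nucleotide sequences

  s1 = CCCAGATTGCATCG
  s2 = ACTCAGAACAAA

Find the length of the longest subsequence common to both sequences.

Match C (s1 #1, s2 #2) → C (s1 #3, s2 #4) → A (s1 #4, s2 #5) → G (s1 #5, s2 #6) → A (s1 #6, s2 #8) → C (s1 #10, s2 #9) → A (s1 #11, s2 #12) — 7 bases in the same relative order in both. dp[14][12] = 7 confirms this is the maximum.

7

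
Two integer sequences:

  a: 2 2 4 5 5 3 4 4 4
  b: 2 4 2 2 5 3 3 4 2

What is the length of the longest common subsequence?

Let dp[i][j] be the LCS length of the first i values of a and the first j values of b. dp[i][j] = dp[i-1][j-1]+1 when the i-th and j-th values match, else max(dp[i-1][j], dp[i][j-1]).
    ·  2  4  2  2  5  3  3  4  2
 ·  0  0  0  0  0  0  0  0  0  0
 2  0  1  1  1  1  1  1  1  1  1
 2  0  1  1  2  2  2  2  2  2  2
 4  0  1  2  2  2  2  2  2  3  3
 5  0  1  2  2  2  3  3  3  3  3
 5  0  1  2  2  2  3  3  3  3  3
 3  0  1  2  2  2  3  4  4  4  4
 4  0  1  2  2  2  3  4  4  5  5
 4  0  1  2  2  2  3  4  4  5  5
 4  0  1  2  2  2  3  4  4  5  5
dp[9][9] = 5. One LCS (by backtracking along matches): 2, 2, 5, 3, 4.

5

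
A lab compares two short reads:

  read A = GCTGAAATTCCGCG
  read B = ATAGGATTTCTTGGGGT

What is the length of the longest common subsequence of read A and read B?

Match G at read A[1]=read B[4], then G at read A[4]=read B[5], then A at read A[5]=read B[6], then T at read A[8]=read B[8], then T at read A[9]=read B[9], then C at read A[10]=read B[10], then G at read A[12]=read B[15], then G at read A[14]=read B[16] — 8 bases in the same relative order in both. dp[14][17] = 8 confirms this is the maximum.

8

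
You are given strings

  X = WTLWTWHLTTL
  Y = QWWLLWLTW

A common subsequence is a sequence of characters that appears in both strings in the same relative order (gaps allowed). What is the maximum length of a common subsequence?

Taking W at X[1]=Y[3], then L at X[3]=Y[5], then W at X[4]=Y[6], then T at X[5]=Y[8], then W at X[6]=Y[9] gives a common subsequence of length 5, and the DP table's final entry dp[11][9] is also 5, so no common subsequence is longer.

5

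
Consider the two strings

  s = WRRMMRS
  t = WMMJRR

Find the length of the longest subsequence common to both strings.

One common subsequence of length 4: W [1,1], M [4,2], M [5,3], R [6,6], and the DP table's final entry dp[7][6] is also 4, so no common subsequence is longer.

4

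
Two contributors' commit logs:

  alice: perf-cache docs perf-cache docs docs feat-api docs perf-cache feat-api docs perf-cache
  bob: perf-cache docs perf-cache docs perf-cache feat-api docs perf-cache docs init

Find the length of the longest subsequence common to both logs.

8

Taking perf-cache at alice[1]=bob[1], then docs at alice[2]=bob[2], then perf-cache at alice[3]=bob[3], then docs at alice[4]=bob[4], then feat-api at alice[6]=bob[6], then docs at alice[7]=bob[7], then perf-cache at alice[8]=bob[8], then docs at alice[10]=bob[9] gives a common subsequence of length 8. The LCS DP gives dp[11][10] = 8, so this is optimal.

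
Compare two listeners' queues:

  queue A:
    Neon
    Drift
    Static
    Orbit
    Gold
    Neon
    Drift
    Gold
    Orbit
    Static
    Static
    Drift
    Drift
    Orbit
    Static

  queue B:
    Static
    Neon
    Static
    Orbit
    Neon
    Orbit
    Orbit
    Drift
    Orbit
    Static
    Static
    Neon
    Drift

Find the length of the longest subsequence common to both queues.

Match Neon at queue A[1]=queue B[2] → Static at queue A[3]=queue B[3] → Orbit at queue A[4]=queue B[4] → Neon at queue A[6]=queue B[5] → Drift at queue A[7]=queue B[8] → Orbit at queue A[9]=queue B[9] → Static at queue A[10]=queue B[10] → Static at queue A[11]=queue B[11] → Drift at queue A[13]=queue B[13] — 9 songs in the same relative order in both, and the DP table's final entry dp[15][13] is also 9, so no common subsequence is longer.

9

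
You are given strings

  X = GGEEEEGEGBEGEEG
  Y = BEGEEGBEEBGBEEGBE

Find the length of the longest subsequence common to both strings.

One common subsequence of length 10: G at X[2]=Y[3] → E at X[3]=Y[4] → E at X[4]=Y[5] → E at X[5]=Y[8] → E at X[6]=Y[9] → G at X[7]=Y[11] → E at X[8]=Y[14] → G at X[9]=Y[15] → B at X[10]=Y[16] → E at X[14]=Y[17]. dp[15][17] = 10 confirms this is the maximum.

10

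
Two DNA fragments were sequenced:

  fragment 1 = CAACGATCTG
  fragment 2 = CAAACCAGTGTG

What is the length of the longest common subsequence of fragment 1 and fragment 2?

8

One common subsequence of length 8: C [1,1] → A [2,3] → A [3,4] → C [4,6] → G [5,8] → T [7,9] → T [9,11] → G [10,12], and the DP table's final entry dp[10][12] is also 8, so no common subsequence is longer.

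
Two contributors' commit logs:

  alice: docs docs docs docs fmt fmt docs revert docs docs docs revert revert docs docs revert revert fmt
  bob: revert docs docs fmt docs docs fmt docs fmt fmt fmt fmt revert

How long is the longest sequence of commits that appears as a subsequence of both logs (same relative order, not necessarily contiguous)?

7

One common subsequence of length 7: docs at alice[1]=bob[3] → docs at alice[2]=bob[5] → docs at alice[3]=bob[6] → docs at alice[4]=bob[8] → fmt at alice[5]=bob[11] → fmt at alice[6]=bob[12] → revert at alice[17]=bob[13]. The LCS DP gives dp[18][13] = 7, so this is optimal.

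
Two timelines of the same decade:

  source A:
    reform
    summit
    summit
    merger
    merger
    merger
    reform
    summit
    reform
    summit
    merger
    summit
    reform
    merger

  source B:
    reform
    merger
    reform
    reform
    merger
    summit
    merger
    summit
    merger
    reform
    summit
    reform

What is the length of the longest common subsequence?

8

Match reform [1,1], then merger [4,2], then merger [5,5], then merger [6,7], then summit [8,8], then reform [9,10], then summit [12,11], then reform [13,12] — 8 events in the same relative order in both. The LCS DP gives dp[14][12] = 8, so this is optimal.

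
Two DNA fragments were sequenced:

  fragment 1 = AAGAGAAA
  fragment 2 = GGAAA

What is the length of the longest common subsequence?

5

Let dp[i][j] be the LCS length of the first i bases of fragment 1 and the first j bases of fragment 2. dp[i][j] = dp[i-1][j-1]+1 when the i-th and j-th bases match, else max(dp[i-1][j], dp[i][j-1]).
    ·  G  G  A  A  A
 ·  0  0  0  0  0  0
 A  0  0  0  1  1  1
 A  0  0  0  1  2  2
 G  0  1  1  1  2  2
 A  0  1  1  2  2  3
 G  0  1  2  2  2  3
 A  0  1  2  3  3  3
 A  0  1  2  3  4  4
 A  0  1  2  3  4  5
dp[8][5] = 5. One LCS (by backtracking along matches): GGAAA.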